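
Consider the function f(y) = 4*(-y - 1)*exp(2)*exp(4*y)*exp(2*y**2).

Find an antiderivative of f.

An antiderivative is F(y) = -exp(2*y**2 + 4*y + 2).

f matches the chain-rule pattern g'(h)*h' with inner function h(y) = 2*y**2 + 4*y + 2; substituting u = h(y) collapses the integral.
Check: d/dy[-exp(2*y**2 + 4*y + 2)] = -4*y*exp(2)*exp(4*y)*exp(2*y**2) - 4*exp(2)*exp(4*y)*exp(2*y**2), which equals f(y).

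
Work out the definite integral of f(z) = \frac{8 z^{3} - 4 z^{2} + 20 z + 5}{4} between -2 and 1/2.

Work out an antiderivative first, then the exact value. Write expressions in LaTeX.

Antiderivative: F(z) = \frac{z^{4}}{2} - \frac{z^{3}}{3} + \frac{5 z^{2}}{2} + \frac{5 z}{4}; value = - \frac{1625}{96}

Check any antiderivative F(z) by computing F'(z) and comparing it with f(z).
F(z) = \frac{z^{4}}{2} - \frac{z^{3}}{3} + \frac{5 z^{2}}{2} + \frac{5 z}{4} is an antiderivative of f.
Check: d/dz[\frac{z^{4}}{2} - \frac{z^{3}}{3} + \frac{5 z^{2}}{2} + \frac{5 z}{4}] = 2 z^{3} - z^{2} + 5 z + \frac{5}{4}, which equals f(z).
F(1/2) = \frac{119}{96}; F(-2) = \frac{109}{6}.
Integral = F(1/2) - F(-2) = - \frac{1625}{96}.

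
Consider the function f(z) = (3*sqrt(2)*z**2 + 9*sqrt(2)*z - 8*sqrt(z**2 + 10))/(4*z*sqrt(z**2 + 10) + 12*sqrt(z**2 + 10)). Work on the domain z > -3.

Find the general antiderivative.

Whatever form F(z) takes, F'(z) = f(z) is non-negotiable.
Check: d/dz[3*sqrt(z**2/2 + 5)/2 - 2*log(z + 3)] = (3*sqrt(2)*z**2 + 9*sqrt(2)*z - 8*sqrt(z**2 + 10))/(4*z*sqrt(z**2 + 10) + 12*sqrt(z**2 + 10)) = f(z).

F(z) = 3*sqrt(z**2/2 + 5)/2 - 2*log(z + 3) + C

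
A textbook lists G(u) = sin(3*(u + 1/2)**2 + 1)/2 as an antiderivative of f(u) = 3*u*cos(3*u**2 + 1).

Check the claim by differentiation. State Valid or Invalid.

Invalid: d/du[G] - f = -3*u*cos(3*u**2 + 1) + 3*u*cos(3*u**2 + 3*u + 7/4) + 3*cos(3*u**2 + 3*u + 7/4)/2, which is not 0.

d/du[G] = 3*u*cos(3*u**2 + 3*u + 7/4) + 3*cos(3*u**2 + 3*u + 7/4)/2
d/du[G] - f(u) = -3*u*cos(3*u**2 + 1) + 3*u*cos(3*u**2 + 3*u + 7/4) + 3*cos(3*u**2 + 3*u + 7/4)/2 != 0.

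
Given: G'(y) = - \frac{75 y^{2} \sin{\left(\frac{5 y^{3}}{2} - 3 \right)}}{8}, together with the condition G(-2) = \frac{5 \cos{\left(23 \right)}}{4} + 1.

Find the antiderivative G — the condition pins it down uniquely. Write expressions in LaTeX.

G'(y) matches the chain-rule pattern g'(h)*h' with inner function h(y) = \frac{5 y^{3}}{2} - 3; substituting u = h(y) collapses the integral.
A general antiderivative is \frac{5 \cos{\left(\frac{5 y^{3}}{2} - 3 \right)}}{4} + C.
The condition gives C = \frac{5 \cos{\left(23 \right)}}{4} + 1 - (\frac{5 \cos{\left(23 \right)}}{4}) = 1.
So G(y) = \frac{5 \cos{\left(\frac{5 y^{3}}{2} - 3 \right)}}{4} + 1.
Check: d/dy[\frac{5 \cos{\left(\frac{5 y^{3}}{2} - 3 \right)}}{4} + 1] = - \frac{75 y^{2} \sin{\left(\frac{5 y^{3}}{2} - 3 \right)}}{8} = G'(y).

G(y) = \frac{5 \cos{\left(\frac{5 y^{3}}{2} - 3 \right)}}{4} + 1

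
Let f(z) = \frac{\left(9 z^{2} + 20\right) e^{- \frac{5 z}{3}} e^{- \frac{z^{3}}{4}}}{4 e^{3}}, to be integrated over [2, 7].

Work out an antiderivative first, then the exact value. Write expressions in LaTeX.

f matches the chain-rule pattern g'(h)*h' with inner function h(z) = - \frac{z^{3}}{4} - \frac{5 z}{3} - 3; substituting u = h(z) collapses the integral.
F(z) = - 3 e^{- \frac{z^{3}}{4} - \frac{5 z}{3} - 3} is an antiderivative of f.
Check: d/dz[- 3 e^{- \frac{z^{3}}{4} - \frac{5 z}{3} - 3}] = \frac{\left(9 z^{2} + 20\right) e^{- \frac{5 z}{3}} e^{- \frac{z^{3}}{4}}}{4 e^{3}} = f(z).
F(7) = - \frac{3}{e^{\frac{1205}{12}}}; F(2) = - \frac{3}{e^{\frac{25}{3}}}.
Integral = F(7) - F(2) = - \frac{3}{e^{\frac{1205}{12}}} + \frac{3}{e^{\frac{25}{3}}}.

Antiderivative: F(z) = - 3 e^{- \frac{z^{3}}{4} - \frac{5 z}{3} - 3}; value = - \frac{3}{e^{\frac{1205}{12}}} + \frac{3}{e^{\frac{25}{3}}}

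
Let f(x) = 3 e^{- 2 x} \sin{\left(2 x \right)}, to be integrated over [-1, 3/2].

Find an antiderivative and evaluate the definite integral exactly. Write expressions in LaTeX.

Antiderivative: F(x) = - \frac{3 \left(\sin{\left(2 x \right)} + \cos{\left(2 x \right)}\right) e^{- 2 x}}{4}; value = - \frac{3 e^{2} \sin{\left(2 \right)}}{4} + \frac{3 e^{2} \cos{\left(2 \right)}}{4} - \frac{3 \sin{\left(3 \right)}}{4 e^{3}} - \frac{3 \cos{\left(3 \right)}}{4 e^{3}}

Whatever form F(x) takes, F'(x) = f(x) is non-negotiable.
F(x) = - \frac{3 \left(\sin{\left(2 x \right)} + \cos{\left(2 x \right)}\right) e^{- 2 x}}{4} is an antiderivative of f.
Check: d/dx[- \frac{3 \left(\sin{\left(2 x \right)} + \cos{\left(2 x \right)}\right) e^{- 2 x}}{4}] = 3 e^{- 2 x} \sin{\left(2 x \right)} = f(x).
F(3/2) = - \frac{3 \sin{\left(3 \right)}}{4 e^{3}} - \frac{3 \cos{\left(3 \right)}}{4 e^{3}}; F(-1) = - \frac{3 e^{2} \cos{\left(2 \right)}}{4} + \frac{3 e^{2} \sin{\left(2 \right)}}{4}.
Integral = F(3/2) - F(-1) = - \frac{3 e^{2} \sin{\left(2 \right)}}{4} + \frac{3 e^{2} \cos{\left(2 \right)}}{4} - \frac{3 \sin{\left(3 \right)}}{4 e^{3}} - \frac{3 \cos{\left(3 \right)}}{4 e^{3}}.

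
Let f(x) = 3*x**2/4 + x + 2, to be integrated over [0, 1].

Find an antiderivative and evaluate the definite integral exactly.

Antiderivative: F(x) = x*(x**2 + 2*x + 8)/4; value = 11/4

The integrand splits into summands that can be handled one at a time.
F(x) = x*(x**2 + 2*x + 8)/4 is an antiderivative of f.
Check: d/dx[x*(x**2 + 2*x + 8)/4] = 3*x**2/4 + x + 2 = f(x).
F(1) = 11/4; F(0) = 0.
Integral = F(1) - F(0) = 11/4.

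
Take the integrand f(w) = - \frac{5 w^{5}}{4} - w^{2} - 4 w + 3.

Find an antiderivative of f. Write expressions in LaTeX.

Integrate term by term and add the pieces.
Check: d/dw[- \frac{w \left(5 w^{5} + 8 w^{2} + 48 w - 72\right)}{24}] = - \frac{5 w^{5}}{4} - w^{2} - 4 w + 3 = f(w).

An antiderivative is F(w) = - \frac{w \left(5 w^{5} + 8 w^{2} + 48 w - 72\right)}{24}.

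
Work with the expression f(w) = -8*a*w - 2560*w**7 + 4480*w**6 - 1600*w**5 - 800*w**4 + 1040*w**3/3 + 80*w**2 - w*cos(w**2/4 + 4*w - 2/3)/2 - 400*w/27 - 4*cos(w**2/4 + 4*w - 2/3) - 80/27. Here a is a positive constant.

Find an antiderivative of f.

An antiderivative is F(w) = -4*a*w**2 - 320*w**8 + 640*w**7 - 800*w**6/3 - 160*w**5 + 260*w**4/3 + 80*w**3/3 - 200*w**2/27 - 80*w/27 - sin(w**2/4 + 4*w - 2/3).

The integrand splits into summands that can be handled one at a time.
Check: d/dw[-4*a*w**2 - 320*w**8 + 640*w**7 - 800*w**6/3 - 160*w**5 + 260*w**4/3 + 80*w**3/3 - 200*w**2/27 - 80*w/27 - sin(w**2/4 + 4*w - 2/3)] = -8*a*w - 2560*w**7 + 4480*w**6 - 1600*w**5 - 800*w**4 + 1040*w**3/3 + 80*w**2 - w*cos(w**2/4 + 4*w - 2/3)/2 - 400*w/27 - 4*cos(w**2/4 + 4*w - 2/3) - 80/27 = f(w).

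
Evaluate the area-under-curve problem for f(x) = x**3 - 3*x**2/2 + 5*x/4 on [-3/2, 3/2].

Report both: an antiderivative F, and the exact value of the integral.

The integrand splits into summands that can be handled one at a time.
F(x) = x**4/4 - x**3/2 + 5*x**2/8 is an antiderivative of f.
Check: d/dx[x**4/4 - x**3/2 + 5*x**2/8] = x**3 - 3*x**2/2 + 5*x/4 = f(x).
F(3/2) = 63/64; F(-3/2) = 279/64.
Integral = F(3/2) - F(-3/2) = -27/8.

Antiderivative: F(x) = x**4/4 - x**3/2 + 5*x**2/8; value = -27/8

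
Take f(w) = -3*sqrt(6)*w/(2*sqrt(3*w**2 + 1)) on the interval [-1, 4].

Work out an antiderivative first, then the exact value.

Antiderivative: F(w) = -sqrt(6)*sqrt(3*w**2 + 1)/2; value = -5*sqrt(6)/2

The substitution u = 2*w**2 + 2/3 works: f is exactly (dF/du)*(du/dw) for that inner function.
F(w) = -sqrt(6)*sqrt(3*w**2 + 1)/2 is an antiderivative of f.
Check: d/dw[-sqrt(6)*sqrt(3*w**2 + 1)/2] = -3*sqrt(6)*w/(2*sqrt(3*w**2 + 1)) = f(w).
F(4) = -7*sqrt(6)/2; F(-1) = -sqrt(6).
Integral = F(4) - F(-1) = -5*sqrt(6)/2.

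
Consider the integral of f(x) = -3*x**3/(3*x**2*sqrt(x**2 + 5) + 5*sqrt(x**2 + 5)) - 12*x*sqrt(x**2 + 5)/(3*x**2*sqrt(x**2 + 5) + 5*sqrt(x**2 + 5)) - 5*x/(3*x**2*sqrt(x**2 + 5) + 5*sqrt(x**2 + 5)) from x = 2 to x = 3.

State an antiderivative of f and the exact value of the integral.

Antiderivative: F(x) = -sqrt(x**2 + 5) - 2*log(x**2 + 5/3); value = -2*log(32/3) - sqrt(14) + 3 + 2*log(17/3)

Integrate term by term and add the pieces.
F(x) = -sqrt(x**2 + 5) - 2*log(x**2 + 5/3) is an antiderivative of f.
Check: d/dx[-sqrt(x**2 + 5) - 2*log(x**2 + 5/3)] = (-3*x**3 - 12*x*sqrt(x**2 + 5) - 5*x)/(3*x**2*sqrt(x**2 + 5) + 5*sqrt(x**2 + 5)), which equals f(x).
F(3) = -2*log(32/3) - sqrt(14); F(2) = -2*log(17/3) - 3.
Integral = F(3) - F(2) = -2*log(32/3) - sqrt(14) + 3 + 2*log(17/3).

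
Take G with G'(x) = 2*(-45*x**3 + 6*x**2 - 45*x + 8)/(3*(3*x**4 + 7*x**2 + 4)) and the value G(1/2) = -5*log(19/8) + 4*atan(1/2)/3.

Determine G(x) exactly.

The proposed G(x) is checked by its d/dx: the result must match the given G'(x).
A general antiderivative is -5*log(3*x**2/2 + 2) + 4*atan(x)/3 + C.
The condition gives C = -5*log(19/8) + 4*atan(1/2)/3 - (-5*log(19/8) + 4*atan(1/2)/3) = 0.
So G(x) = -5*log(3*x**2/2 + 2) + 4*atan(x)/3.
Check: d/dx[-5*log(3*x**2/2 + 2) + 4*atan(x)/3] = (-90*x**3 + 12*x**2 - 90*x + 16)/(9*x**4 + 21*x**2 + 12), which equals G'(x).

G(x) = -5*log(3*x**2/2 + 2) + 4*atan(x)/3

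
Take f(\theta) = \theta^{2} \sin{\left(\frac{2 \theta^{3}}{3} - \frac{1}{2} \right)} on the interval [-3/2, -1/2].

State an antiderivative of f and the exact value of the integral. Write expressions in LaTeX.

The substitution u = \frac{2 \theta^{3}}{3} - \frac{1}{2} works: f is exactly (dF/du)*(du/d\theta) for that inner function.
F(\theta) = - \frac{\cos{\left(\frac{2 \theta^{3}}{3} - \frac{1}{2} \right)}}{2} is an antiderivative of f.
Check: d/d\theta[- \frac{\cos{\left(\frac{2 \theta^{3}}{3} - \frac{1}{2} \right)}}{2}] = \theta^{2} \sin{\left(\frac{2 \theta^{3}}{3} - \frac{1}{2} \right)} = f(\theta).
F(-1/2) = - \frac{\cos{\left(\frac{7}{12} \right)}}{2}; F(-3/2) = - \frac{\cos{\left(\frac{11}{4} \right)}}{2}.
Integral = F(-1/2) - F(-3/2) = \frac{\cos{\left(\frac{11}{4} \right)}}{2} - \frac{\cos{\left(\frac{7}{12} \right)}}{2}.

Antiderivative: F(\theta) = - \frac{\cos{\left(\frac{2 \theta^{3}}{3} - \frac{1}{2} \right)}}{2}; value = \frac{\cos{\left(\frac{11}{4} \right)}}{2} - \frac{\cos{\left(\frac{7}{12} \right)}}{2}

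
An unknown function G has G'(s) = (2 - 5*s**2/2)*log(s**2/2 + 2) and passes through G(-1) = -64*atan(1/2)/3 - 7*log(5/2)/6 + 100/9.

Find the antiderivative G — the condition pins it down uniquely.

G(s) = -(15*s**3*log(s**2/2 + 2) - 10*s**3 - 36*s*log(s**2/2 + 2) + 192*s - 384*atan(s/2) - 18)/18

Whatever form G(s) takes, its d/ds must return the stated G'(s).
A general antiderivative is 5*s**3/9 - 32*s/3 + (-5*s**3/6 + 2*s)*log(s**2/2 + 2) + 64*atan(s/2)/3 + C.
The condition gives C = -64*atan(1/2)/3 - 7*log(5/2)/6 + 100/9 - (-64*atan(1/2)/3 - 7*log(5/2)/6 + 91/9) = 1.
So G(s) = -(15*s**3*log(s**2/2 + 2) - 10*s**3 - 36*s*log(s**2/2 + 2) + 192*s - 384*atan(s/2) - 18)/18.
Check: d/ds[-(15*s**3*log(s**2/2 + 2) - 10*s**3 - 36*s*log(s**2/2 + 2) + 192*s - 384*atan(s/2) - 18)/18] = -5*s**2*log(s**2/2 + 2)/2 + 2*log(s**2/2 + 2), which equals G'(s).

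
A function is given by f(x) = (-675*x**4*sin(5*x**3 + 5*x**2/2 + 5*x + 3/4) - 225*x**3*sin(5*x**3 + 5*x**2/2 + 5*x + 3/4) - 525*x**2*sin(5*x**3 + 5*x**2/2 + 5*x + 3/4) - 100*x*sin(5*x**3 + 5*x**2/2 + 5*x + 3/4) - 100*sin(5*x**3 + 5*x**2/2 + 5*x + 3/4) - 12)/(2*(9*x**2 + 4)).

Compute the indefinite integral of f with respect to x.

Recover f(x) by differentiating a candidate F(x); any mismatch rules it out.
Check: d/dx[5*cos(5*x**3 + 5*x**2/2 + 5*x + 3/4)/2 - atan(3*x/2)] = (-675*x**4*sin(5*x**3 + 5*x**2/2 + 5*x + 3/4) - 225*x**3*sin(5*x**3 + 5*x**2/2 + 5*x + 3/4) - 525*x**2*sin(5*x**3 + 5*x**2/2 + 5*x + 3/4) - 100*x*sin(5*x**3 + 5*x**2/2 + 5*x + 3/4) - 100*sin(5*x**3 + 5*x**2/2 + 5*x + 3/4) - 12)/(18*x**2 + 8), which equals f(x).

F(x) = 5*cos(5*x**3 + 5*x**2/2 + 5*x + 3/4)/2 - atan(3*x/2) + C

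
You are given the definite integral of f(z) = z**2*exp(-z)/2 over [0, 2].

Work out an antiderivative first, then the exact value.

Antiderivative: F(z) = -z**2*exp(-z)/2 - z*exp(-z) - exp(-z); value = 1 - 5*exp(-2)

Recognize the product-rule pattern: f = u'v + uv' with u = -z**2/2 - z - 1, v = exp(-z), so integration by parts undoes it.
F(z) = -z**2*exp(-z)/2 - z*exp(-z) - exp(-z) is an antiderivative of f.
Check: d/dz[-z**2*exp(-z)/2 - z*exp(-z) - exp(-z)] = z**2*exp(-z)/2 = f(z).
F(2) = -5*exp(-2); F(0) = -1.
Integral = F(2) - F(0) = 1 - 5*exp(-2).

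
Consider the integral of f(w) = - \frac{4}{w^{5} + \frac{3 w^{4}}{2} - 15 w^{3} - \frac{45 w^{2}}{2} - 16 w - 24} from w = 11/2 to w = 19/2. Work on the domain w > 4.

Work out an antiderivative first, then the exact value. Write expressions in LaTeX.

The denominator factors as \left(w - 4\right) \left(w + 4\right) \left(2 w + 3\right) \left(w^{2} + 1\right); partial fractions split f into directly integrable pieces: - \frac{8 \left(2 w - 3\right)}{221 \left(w^{2} + 1\right)} + \frac{128}{715 \left(2 w + 3\right)} - \frac{1}{85 \left(w + 4\right)} - \frac{1}{187 \left(w - 4\right)}.
F(w) = - \frac{\log{\left(w - 4 \right)}}{187} + \frac{64 \log{\left(w + \frac{3}{2} \right)}}{715} - \frac{\log{\left(w + 4 \right)}}{85} - \frac{8 \log{\left(w^{2} + 1 \right)}}{221} + \frac{24 \operatorname{atan}{\left(w \right)}}{221} is an antiderivative of f.
Check: d/dw[- \frac{\log{\left(w - 4 \right)}}{187} + \frac{64 \log{\left(w + \frac{3}{2} \right)}}{715} - \frac{\log{\left(w + 4 \right)}}{85} - \frac{8 \log{\left(w^{2} + 1 \right)}}{221} + \frac{24 \operatorname{atan}{\left(w \right)}}{221}] = - \frac{8}{2 w^{5} + 3 w^{4} - 30 w^{3} - 45 w^{2} - 32 w - 48}, which equals f(w).
F(19/2) = - \frac{8 \log{\left(\frac{365}{4} \right)}}{221} - \frac{\log{\left(\frac{27}{2} \right)}}{85} - \frac{\log{\left(\frac{11}{2} \right)}}{187} + \frac{24 \operatorname{atan}{\left(\frac{19}{2} \right)}}{221} + \frac{64 \log{\left(11 \right)}}{715}; F(11/2) = - \frac{8 \log{\left(\frac{125}{4} \right)}}{221} - \frac{\log{\left(\frac{19}{2} \right)}}{85} - \frac{\log{\left(\frac{3}{2} \right)}}{187} + \frac{24 \operatorname{atan}{\left(\frac{11}{2} \right)}}{221} + \frac{64 \log{\left(7 \right)}}{715}.
Integral = F(19/2) - F(11/2) = - \frac{64 \log{\left(7 \right)}}{715} - \frac{8 \log{\left(\frac{365}{4} \right)}}{221} - \frac{24 \operatorname{atan}{\left(\frac{11}{2} \right)}}{221} - \frac{\log{\left(\frac{27}{2} \right)}}{85} - \frac{\log{\left(\frac{11}{2} \right)}}{187} + \frac{\log{\left(\frac{3}{2} \right)}}{187} + \frac{\log{\left(\frac{19}{2} \right)}}{85} + \frac{8 \log{\left(\frac{125}{4} \right)}}{221} + \frac{24 \operatorname{atan}{\left(\frac{19}{2} \right)}}{221} + \frac{64 \log{\left(11 \right)}}{715}.

Antiderivative: F(w) = - \frac{\log{\left(w - 4 \right)}}{187} + \frac{64 \log{\left(w + \frac{3}{2} \right)}}{715} - \frac{\log{\left(w + 4 \right)}}{85} - \frac{8 \log{\left(w^{2} + 1 \right)}}{221} + \frac{24 \operatorname{atan}{\left(w \right)}}{221}; value = - \frac{64 \log{\left(7 \right)}}{715} - \frac{8 \log{\left(\frac{365}{4} \right)}}{221} - \frac{24 \operatorname{atan}{\left(\frac{11}{2} \right)}}{221} - \frac{\log{\left(\frac{27}{2} \right)}}{85} - \frac{\log{\left(\frac{11}{2} \right)}}{187} + \frac{\log{\left(\frac{3}{2} \right)}}{187} + \frac{\log{\left(\frac{19}{2} \right)}}{85} + \frac{8 \log{\left(\frac{125}{4} \right)}}{221} + \frac{24 \operatorname{atan}{\left(\frac{19}{2} \right)}}{221} + \frac{64 \log{\left(11 \right)}}{715}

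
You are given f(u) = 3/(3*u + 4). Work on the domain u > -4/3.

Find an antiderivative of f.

Whatever form F(u) takes, F'(u) = f(u) is non-negotiable.
Check: d/du[log(3*u/2 + 2)] = 3/(3*u + 4) = f(u).

An antiderivative is F(u) = log(3*u/2 + 2).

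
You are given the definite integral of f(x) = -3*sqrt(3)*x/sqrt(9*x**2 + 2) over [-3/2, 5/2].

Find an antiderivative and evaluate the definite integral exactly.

Antiderivative: F(x) = -sqrt(3)*sqrt(9*x**2 + 2)/3; value = -sqrt(699)/6 + sqrt(267)/6

f matches the chain-rule pattern g'(h)*h' with inner function h(x) = 3*x**2 + 2/3; substituting u = h(x) collapses the integral.
F(x) = -sqrt(3)*sqrt(9*x**2 + 2)/3 is an antiderivative of f.
Check: d/dx[-sqrt(3)*sqrt(9*x**2 + 2)/3] = -3*sqrt(3)*x/sqrt(9*x**2 + 2) = f(x).
F(5/2) = -sqrt(699)/6; F(-3/2) = -sqrt(267)/6.
Integral = F(5/2) - F(-3/2) = -sqrt(699)/6 + sqrt(267)/6.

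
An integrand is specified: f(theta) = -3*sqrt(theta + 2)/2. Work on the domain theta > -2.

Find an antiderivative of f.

An antiderivative is F(theta) = -theta*sqrt(theta + 2) - 2*sqrt(theta + 2).

A first test for any F(theta): its theta-derivative must equal f(theta) identically.
Check: d/dtheta[-theta*sqrt(theta + 2) - 2*sqrt(theta + 2)] = (-3*theta - 6)/(2*sqrt(theta + 2)), which equals f(theta).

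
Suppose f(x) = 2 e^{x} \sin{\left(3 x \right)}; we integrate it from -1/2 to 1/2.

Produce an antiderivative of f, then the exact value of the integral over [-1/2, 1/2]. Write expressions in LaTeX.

Antiderivative: F(x) = \frac{e^{x} \sin{\left(3 x \right)}}{5} - \frac{3 e^{x} \cos{\left(3 x \right)}}{5}; value = - \frac{3 e^{\frac{1}{2}} \cos{\left(\frac{3}{2} \right)}}{5} + \frac{3 \cos{\left(\frac{3}{2} \right)}}{5 e^{\frac{1}{2}}} + \frac{\sin{\left(\frac{3}{2} \right)}}{5 e^{\frac{1}{2}}} + \frac{e^{\frac{1}{2}} \sin{\left(\frac{3}{2} \right)}}{5}

A candidate is checked by its d/dx: the result must match f(x).
F(x) = \frac{e^{x} \sin{\left(3 x \right)}}{5} - \frac{3 e^{x} \cos{\left(3 x \right)}}{5} is an antiderivative of f.
Check: d/dx[\frac{e^{x} \sin{\left(3 x \right)}}{5} - \frac{3 e^{x} \cos{\left(3 x \right)}}{5}] = 2 e^{x} \sin{\left(3 x \right)} = f(x).
F(1/2) = - \frac{3 e^{\frac{1}{2}} \cos{\left(\frac{3}{2} \right)}}{5} + \frac{e^{\frac{1}{2}} \sin{\left(\frac{3}{2} \right)}}{5}; F(-1/2) = - \frac{\sin{\left(\frac{3}{2} \right)}}{5 e^{\frac{1}{2}}} - \frac{3 \cos{\left(\frac{3}{2} \right)}}{5 e^{\frac{1}{2}}}.
Integral = F(1/2) - F(-1/2) = - \frac{3 e^{\frac{1}{2}} \cos{\left(\frac{3}{2} \right)}}{5} + \frac{3 \cos{\left(\frac{3}{2} \right)}}{5 e^{\frac{1}{2}}} + \frac{\sin{\left(\frac{3}{2} \right)}}{5 e^{\frac{1}{2}}} + \frac{e^{\frac{1}{2}} \sin{\left(\frac{3}{2} \right)}}{5}.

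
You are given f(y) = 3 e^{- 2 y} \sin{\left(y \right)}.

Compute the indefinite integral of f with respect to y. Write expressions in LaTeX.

A candidate is checked by its d/dy: the result must match f(y).
Check: d/dy[- \frac{6 e^{- 2 y} \sin{\left(y \right)}}{5} - \frac{3 e^{- 2 y} \cos{\left(y \right)}}{5}] = 3 e^{- 2 y} \sin{\left(y \right)} = f(y).

F(y) = - \frac{6 e^{- 2 y} \sin{\left(y \right)}}{5} - \frac{3 e^{- 2 y} \cos{\left(y \right)}}{5} + C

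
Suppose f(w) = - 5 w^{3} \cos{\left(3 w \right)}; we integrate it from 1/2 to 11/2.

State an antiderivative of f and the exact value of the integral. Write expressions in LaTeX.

Antiderivative: F(w) = - \frac{5 w^{3} \sin{\left(3 w \right)}}{3} - \frac{5 w^{2} \cos{\left(3 w \right)}}{3} + \frac{10 w \sin{\left(3 w \right)}}{9} + \frac{10 \cos{\left(3 w \right)}}{27}; value = - \frac{25 \sin{\left(\frac{3}{2} \right)}}{72} + \frac{5 \cos{\left(\frac{3}{2} \right)}}{108} - \frac{5405 \cos{\left(\frac{33}{2} \right)}}{108} - \frac{19525 \sin{\left(\frac{33}{2} \right)}}{72}

Since d/dw undoes antidifferentiation here, F'(w) = f(w) is required of F(w).
F(w) = - \frac{5 w^{3} \sin{\left(3 w \right)}}{3} - \frac{5 w^{2} \cos{\left(3 w \right)}}{3} + \frac{10 w \sin{\left(3 w \right)}}{9} + \frac{10 \cos{\left(3 w \right)}}{27} is an antiderivative of f.
Check: d/dw[- \frac{5 w^{3} \sin{\left(3 w \right)}}{3} - \frac{5 w^{2} \cos{\left(3 w \right)}}{3} + \frac{10 w \sin{\left(3 w \right)}}{9} + \frac{10 \cos{\left(3 w \right)}}{27}] = - 5 w^{3} \cos{\left(3 w \right)} = f(w).
F(11/2) = - \frac{5405 \cos{\left(\frac{33}{2} \right)}}{108} - \frac{19525 \sin{\left(\frac{33}{2} \right)}}{72}; F(1/2) = - \frac{5 \cos{\left(\frac{3}{2} \right)}}{108} + \frac{25 \sin{\left(\frac{3}{2} \right)}}{72}.
Integral = F(11/2) - F(1/2) = - \frac{25 \sin{\left(\frac{3}{2} \right)}}{72} + \frac{5 \cos{\left(\frac{3}{2} \right)}}{108} - \frac{5405 \cos{\left(\frac{33}{2} \right)}}{108} - \frac{19525 \sin{\left(\frac{33}{2} \right)}}{72}.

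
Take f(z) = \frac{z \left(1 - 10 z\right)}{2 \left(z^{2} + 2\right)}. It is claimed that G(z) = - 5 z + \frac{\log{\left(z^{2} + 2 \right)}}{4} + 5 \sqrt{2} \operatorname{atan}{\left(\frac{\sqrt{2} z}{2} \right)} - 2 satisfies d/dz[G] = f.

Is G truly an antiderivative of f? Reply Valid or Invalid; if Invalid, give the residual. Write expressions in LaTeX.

d/dz[G] = \frac{- 10 z^{2} + z}{2 z^{2} + 4}
This equals f(z) exactly, so the claim holds.

Valid - the claim checks out under differentiation.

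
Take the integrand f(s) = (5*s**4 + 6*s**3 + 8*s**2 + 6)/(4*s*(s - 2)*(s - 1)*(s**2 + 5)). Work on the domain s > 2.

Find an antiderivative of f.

Factor the denominator (4*s*(s - 2)*(s - 1)*(s**2 + 5)) and decompose: f = -(59*s - 605)/(360*(s**2 + 5)) - 25/(24*(s - 1)) + 83/(36*(s - 2)) + 3/(20*s); each piece integrates to a log, atan, or power term.
Check: d/ds[(108*log(s) + 1660*log(s - 2) - 750*log(s - 1) - 59*log(s**2 + 5) + 242*sqrt(5)*atan(sqrt(5)*s/5))/720] = (5*s**4 + 6*s**3 + 8*s**2 + 6)/(4*s**5 - 12*s**4 + 28*s**3 - 60*s**2 + 40*s), which equals f(s).

An antiderivative is F(s) = (108*log(s) + 1660*log(s - 2) - 750*log(s - 1) - 59*log(s**2 + 5) + 242*sqrt(5)*atan(sqrt(5)*s/5))/720.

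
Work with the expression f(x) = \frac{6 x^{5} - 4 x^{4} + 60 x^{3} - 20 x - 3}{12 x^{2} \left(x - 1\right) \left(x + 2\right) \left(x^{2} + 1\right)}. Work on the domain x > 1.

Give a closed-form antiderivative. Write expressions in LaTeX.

Factor the denominator (12 x^{2} \left(x - 1\right) \left(x + 2\right) \left(x^{2} + 1\right)) and decompose: f = - \frac{229 x - 53}{120 \left(x^{2} + 1\right)} + \frac{233}{240 \left(x + 2\right)} + \frac{13}{24 \left(x - 1\right)} + \frac{43}{48 x} + \frac{1}{8 x^{2}}; each piece integrates to a log, atan, or power term.
Check: d/dx[\frac{215 x \log{\left(x \right)} + 130 x \log{\left(x - 1 \right)} + 233 x \log{\left(x + 2 \right)} - 229 x \log{\left(x^{2} + 1 \right)} + 106 x \operatorname{atan}{\left(x \right)} - 30}{240 x}] = \frac{6 x^{5} - 4 x^{4} + 60 x^{3} - 20 x - 3}{12 x^{6} + 12 x^{5} - 12 x^{4} + 12 x^{3} - 24 x^{2}}, which equals f(x).

An antiderivative is F(x) = \frac{215 x \log{\left(x \right)} + 130 x \log{\left(x - 1 \right)} + 233 x \log{\left(x + 2 \right)} - 229 x \log{\left(x^{2} + 1 \right)} + 106 x \operatorname{atan}{\left(x \right)} - 30}{240 x}.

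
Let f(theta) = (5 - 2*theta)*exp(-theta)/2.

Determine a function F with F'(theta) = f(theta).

f has the shape u'v + uv' for u = theta - 3/2 and v = exp(-theta) — it is the derivative of the product u*v.
Check: d/dtheta[(2*theta - 3)*exp(-theta)/2] = (5 - 2*theta)*exp(-theta)/2 = f(theta).

An antiderivative is F(theta) = (2*theta - 3)*exp(-theta)/2.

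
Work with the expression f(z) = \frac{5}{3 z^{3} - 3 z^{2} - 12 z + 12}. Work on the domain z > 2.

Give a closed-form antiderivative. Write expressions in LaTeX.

The denominator factors as 3 \left(z - 2\right) \left(z - 1\right) \left(z + 2\right); partial fractions split f into directly integrable pieces: \frac{5}{36 \left(z + 2\right)} - \frac{5}{9 \left(z - 1\right)} + \frac{5}{12 \left(z - 2\right)}.
Check: d/dz[\frac{5 \log{\left(z - 2 \right)}}{12} - \frac{5 \log{\left(z - 1 \right)}}{9} + \frac{5 \log{\left(z + 2 \right)}}{36}] = \frac{5}{3 z^{3} - 3 z^{2} - 12 z + 12} = f(z).

An antiderivative is F(z) = \frac{5 \log{\left(z - 2 \right)}}{12} - \frac{5 \log{\left(z - 1 \right)}}{9} + \frac{5 \log{\left(z + 2 \right)}}{36}.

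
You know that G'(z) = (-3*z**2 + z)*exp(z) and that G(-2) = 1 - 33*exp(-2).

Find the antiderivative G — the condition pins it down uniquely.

G(z) = (-3*z**2 + 7*z - 7)*exp(z) + 1

Recognize the product-rule pattern: G'(z) = u'v + uv' with u = -3*z**2 + 7*z - 7, v = exp(z), so integration by parts undoes it.
A general antiderivative is (-3*z**2 + 7*z - 7)*exp(z) + C.
The condition gives C = 1 - 33*exp(-2) - (-33*exp(-2)) = 1.
So G(z) = (-3*z**2 + 7*z - 7)*exp(z) + 1.
Check: d/dz[(-3*z**2 + 7*z - 7)*exp(z) + 1] = -3*z**2*exp(z) + z*exp(z), which equals G'(z).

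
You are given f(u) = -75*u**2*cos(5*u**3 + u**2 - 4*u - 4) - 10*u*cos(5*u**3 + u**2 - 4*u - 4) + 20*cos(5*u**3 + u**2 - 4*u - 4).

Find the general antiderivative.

f matches the chain-rule pattern g'(h)*h' with inner function h(u) = 5*u**3 + u**2 - 4*u - 4; substituting w = h(u) collapses the integral.
Check: d/du[-5*sin(5*u**3 + u**2 - 4*u - 4)] = -75*u**2*cos(5*u**3 + u**2 - 4*u - 4) - 10*u*cos(5*u**3 + u**2 - 4*u - 4) + 20*cos(5*u**3 + u**2 - 4*u - 4) = f(u).

F(u) = -5*sin(5*u**3 + u**2 - 4*u - 4) + C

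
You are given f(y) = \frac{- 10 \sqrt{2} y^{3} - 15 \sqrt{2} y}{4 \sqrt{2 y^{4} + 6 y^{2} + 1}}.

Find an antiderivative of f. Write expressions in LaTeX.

f matches the chain-rule pattern g'(h)*h' with inner function h(y) = y^{4} + 3 y^{2} + \frac{1}{2}; substituting u = h(y) collapses the integral.
Check: d/dy[- \frac{5 \sqrt{2} \sqrt{2 y^{4} + 6 y^{2} + 1}}{8}] = \frac{- 10 \sqrt{2} y^{3} - 15 \sqrt{2} y}{4 \sqrt{2 y^{4} + 6 y^{2} + 1}} = f(y).

An antiderivative is F(y) = - \frac{5 \sqrt{2} \sqrt{2 y^{4} + 6 y^{2} + 1}}{8}.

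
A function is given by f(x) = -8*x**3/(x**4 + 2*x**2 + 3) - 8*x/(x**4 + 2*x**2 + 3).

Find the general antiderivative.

f matches the chain-rule pattern g'(h)*h' with inner function h(x) = x**4 + 2*x**2 + 3; substituting u = h(x) collapses the integral.
Check: d/dx[-2*log(x**4 + 2*x**2 + 3)] = (-8*x**3 - 8*x)/(x**4 + 2*x**2 + 3), which equals f(x).

F(x) = -2*log(x**4 + 2*x**2 + 3) + C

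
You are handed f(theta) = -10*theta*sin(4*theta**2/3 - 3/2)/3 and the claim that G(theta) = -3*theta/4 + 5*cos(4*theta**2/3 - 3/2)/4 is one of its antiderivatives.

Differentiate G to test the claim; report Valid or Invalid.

Invalid: d/dtheta[G] - f = -3/4, which is not 0.

d/dtheta[G] = -10*theta*sin(4*theta**2/3 - 3/2)/3 - 3/4
d/dtheta[G] - f(theta) = -3/4 != 0.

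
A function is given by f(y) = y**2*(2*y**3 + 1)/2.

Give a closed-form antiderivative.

An antiderivative is F(y) = y**6/6 + y**3/6.

A candidate is checked by its d/dy: the result must match f(y).
Check: d/dy[y**6/6 + y**3/6] = y**5 + y**2/2, which equals f(y).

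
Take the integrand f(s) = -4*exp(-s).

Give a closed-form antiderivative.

An antiderivative is F(s) = 4*exp(-s).

For F(s) to be correct the identity F'(s) - f(s) = 0 must hold.
Check: d/ds[4*exp(-s)] = -4*exp(-s) = f(s).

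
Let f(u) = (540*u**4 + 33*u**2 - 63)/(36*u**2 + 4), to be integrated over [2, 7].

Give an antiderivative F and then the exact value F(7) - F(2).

Antiderivative: F(u) = 5*u**3 - 3*u/4 - 5*atan(3*u); value = -5*atan(21) + 5*atan(6) + 6685/4

An antiderivative F(u) passes only if d/du[F] lands on f(u) exactly.
F(u) = 5*u**3 - 3*u/4 - 5*atan(3*u) is an antiderivative of f.
Check: d/du[5*u**3 - 3*u/4 - 5*atan(3*u)] = (540*u**4 + 33*u**2 - 63)/(36*u**2 + 4) = f(u).
F(7) = 6839/4 - 5*atan(21); F(2) = 77/2 - 5*atan(6).
Integral = F(7) - F(2) = -5*atan(21) + 5*atan(6) + 6685/4.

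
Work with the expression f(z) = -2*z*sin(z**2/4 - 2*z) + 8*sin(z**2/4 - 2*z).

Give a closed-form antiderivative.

An antiderivative is F(z) = 4*cos(z**2/4 - 2*z).

The substitution u = z**2/4 - 2*z works: f is exactly (dF/du)*(du/dz) for that inner function.
Check: d/dz[4*cos(z**2/4 - 2*z)] = -2*z*sin(z**2/4 - 2*z) + 8*sin(z**2/4 - 2*z) = f(z).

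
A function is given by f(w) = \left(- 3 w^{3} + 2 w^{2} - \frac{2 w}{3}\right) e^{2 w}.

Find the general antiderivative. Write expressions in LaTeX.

F(w) = \frac{\left(- 36 w^{3} + 78 w^{2} - 86 w + 43\right) e^{2 w}}{24} + C

Recognize the product-rule pattern: f = u'v + uv' with u = - \frac{3 w^{3}}{2} + \frac{13 w^{2}}{4} - \frac{43 w}{12} + \frac{43}{24}, v = e^{2 w}, so integration by parts undoes it.
Check: d/dw[\frac{\left(- 36 w^{3} + 78 w^{2} - 86 w + 43\right) e^{2 w}}{24}] = - 3 w^{3} e^{2 w} + 2 w^{2} e^{2 w} - \frac{2 w e^{2 w}}{3}, which equals f(w).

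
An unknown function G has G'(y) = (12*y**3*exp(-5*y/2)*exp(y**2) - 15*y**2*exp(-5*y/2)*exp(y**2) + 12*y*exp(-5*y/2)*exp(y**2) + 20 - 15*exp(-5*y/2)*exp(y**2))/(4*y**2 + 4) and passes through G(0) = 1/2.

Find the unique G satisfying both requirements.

Differentiate the proposed G(y) back; it has to land on the given G'(y).
A general antiderivative is 3*exp(y**2 - 5*y/2)/2 + 5*atan(y) + C.
The condition gives C = 1/2 - (3/2) = -1.
So G(y) = 3*exp(y**2 - 5*y/2)/2 + 5*atan(y) - 1.
Check: d/dy[3*exp(y**2 - 5*y/2)/2 + 5*atan(y) - 1] = (12*y**3*exp(-5*y/2)*exp(y**2) - 15*y**2*exp(-5*y/2)*exp(y**2) + 12*y*exp(-5*y/2)*exp(y**2) + 20 - 15*exp(-5*y/2)*exp(y**2))/(4*y**2 + 4) = G'(y).

G(y) = 3*exp(y**2 - 5*y/2)/2 + 5*atan(y) - 1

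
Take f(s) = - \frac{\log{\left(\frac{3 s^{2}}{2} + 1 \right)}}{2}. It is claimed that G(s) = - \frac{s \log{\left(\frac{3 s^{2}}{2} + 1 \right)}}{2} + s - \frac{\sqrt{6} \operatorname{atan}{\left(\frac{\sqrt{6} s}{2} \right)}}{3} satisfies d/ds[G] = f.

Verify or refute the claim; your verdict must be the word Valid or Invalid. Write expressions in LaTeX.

Valid - differentiating G returns exactly f.

d/ds[G] = - \frac{\log{\left(\frac{3 s^{2}}{2} + 1 \right)}}{2}
This equals f(s) exactly, so the claim holds.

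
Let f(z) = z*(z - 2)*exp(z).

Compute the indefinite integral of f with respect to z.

Recognize the product-rule pattern: f = u'v + uv' with u = z**2 - 4*z + 4, v = exp(z), so integration by parts undoes it.
Check: d/dz[(z - 2)**2*exp(z)] = z**2*exp(z) - 2*z*exp(z), which equals f(z).

F(z) = (z - 2)**2*exp(z) + C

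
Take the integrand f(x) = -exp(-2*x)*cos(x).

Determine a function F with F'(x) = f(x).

An antiderivative F(x) passes only if d/dx[F] lands on f(x) exactly.
Check: d/dx[-exp(-2*x)*sin(x)/5 + 2*exp(-2*x)*cos(x)/5] = -exp(-2*x)*cos(x) = f(x).

An antiderivative is F(x) = -exp(-2*x)*sin(x)/5 + 2*exp(-2*x)*cos(x)/5.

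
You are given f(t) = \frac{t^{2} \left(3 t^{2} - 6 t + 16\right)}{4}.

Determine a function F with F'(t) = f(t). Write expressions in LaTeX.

For F(t) to be correct the identity F'(t) - f(t) = 0 must hold.
Check: d/dt[\frac{3 t^{5}}{20} - \frac{3 t^{4}}{8} + \frac{4 t^{3}}{3}] = \frac{3 t^{4}}{4} - \frac{3 t^{3}}{2} + 4 t^{2}, which equals f(t).

An antiderivative is F(t) = \frac{3 t^{5}}{20} - \frac{3 t^{4}}{8} + \frac{4 t^{3}}{3}.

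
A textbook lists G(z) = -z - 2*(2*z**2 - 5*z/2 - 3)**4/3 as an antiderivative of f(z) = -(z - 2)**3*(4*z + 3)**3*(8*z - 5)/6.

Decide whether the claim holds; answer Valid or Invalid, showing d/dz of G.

Invalid: d/dz[G] - f = -1, which is not 0.

d/dz[G] = -256*z**7/3 + 1120*z**6/3 - 216*z**5 - 2350*z**4/3 + 3119*z**3/6 + 705*z**2 - 162*z - 181
d/dz[G] - f(z) = -1 != 0.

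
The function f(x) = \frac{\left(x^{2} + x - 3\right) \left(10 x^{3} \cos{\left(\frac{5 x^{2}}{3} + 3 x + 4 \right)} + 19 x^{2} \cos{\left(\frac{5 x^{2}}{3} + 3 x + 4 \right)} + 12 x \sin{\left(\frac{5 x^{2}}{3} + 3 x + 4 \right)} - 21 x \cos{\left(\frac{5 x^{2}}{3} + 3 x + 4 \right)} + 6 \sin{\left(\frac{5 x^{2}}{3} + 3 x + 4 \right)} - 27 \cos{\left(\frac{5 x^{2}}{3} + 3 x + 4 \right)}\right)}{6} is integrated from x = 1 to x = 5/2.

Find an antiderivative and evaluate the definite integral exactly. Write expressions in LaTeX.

f has the shape u'v + uv' for u = \frac{\left(x^{2} + x - 3\right)^{2}}{2} and v = \sin{\left(\frac{5 x^{2}}{3} + 3 x + 4 \right)} — it is the derivative of the product u*v.
F(x) = \frac{x^{4} \sin{\left(\frac{5 x^{2}}{3} + 3 x + 4 \right)}}{2} + x^{3} \sin{\left(\frac{5 x^{2}}{3} + 3 x + 4 \right)} - \frac{5 x^{2} \sin{\left(\frac{5 x^{2}}{3} + 3 x + 4 \right)}}{2} - 3 x \sin{\left(\frac{5 x^{2}}{3} + 3 x + 4 \right)} + \frac{9 \sin{\left(\frac{5 x^{2}}{3} + 3 x + 4 \right)}}{2} is an antiderivative of f.
Check: d/dx[\frac{x^{4} \sin{\left(\frac{5 x^{2}}{3} + 3 x + 4 \right)}}{2} + x^{3} \sin{\left(\frac{5 x^{2}}{3} + 3 x + 4 \right)} - \frac{5 x^{2} \sin{\left(\frac{5 x^{2}}{3} + 3 x + 4 \right)}}{2} - 3 x \sin{\left(\frac{5 x^{2}}{3} + 3 x + 4 \right)} + \frac{9 \sin{\left(\frac{5 x^{2}}{3} + 3 x + 4 \right)}}{2}] = \frac{5 x^{5} \cos{\left(\frac{5 x^{2}}{3} + 3 x + 4 \right)}}{3} + \frac{29 x^{4} \cos{\left(\frac{5 x^{2}}{3} + 3 x + 4 \right)}}{6} + 2 x^{3} \sin{\left(\frac{5 x^{2}}{3} + 3 x + 4 \right)} - \frac{16 x^{3} \cos{\left(\frac{5 x^{2}}{3} + 3 x + 4 \right)}}{3} + 3 x^{2} \sin{\left(\frac{5 x^{2}}{3} + 3 x + 4 \right)} - \frac{35 x^{2} \cos{\left(\frac{5 x^{2}}{3} + 3 x + 4 \right)}}{2} - 5 x \sin{\left(\frac{5 x^{2}}{3} + 3 x + 4 \right)} + 6 x \cos{\left(\frac{5 x^{2}}{3} + 3 x + 4 \right)} - 3 \sin{\left(\frac{5 x^{2}}{3} + 3 x + 4 \right)} + \frac{27 \cos{\left(\frac{5 x^{2}}{3} + 3 x + 4 \right)}}{2}, which equals f(x).
F(5/2) = \frac{529 \sin{\left(\frac{263}{12} \right)}}{32}; F(1) = \frac{\sin{\left(\frac{26}{3} \right)}}{2}.
Integral = F(5/2) - F(1) = - \frac{\sin{\left(\frac{26}{3} \right)}}{2} + \frac{529 \sin{\left(\frac{263}{12} \right)}}{32}.

Antiderivative: F(x) = \frac{x^{4} \sin{\left(\frac{5 x^{2}}{3} + 3 x + 4 \right)}}{2} + x^{3} \sin{\left(\frac{5 x^{2}}{3} + 3 x + 4 \right)} - \frac{5 x^{2} \sin{\left(\frac{5 x^{2}}{3} + 3 x + 4 \right)}}{2} - 3 x \sin{\left(\frac{5 x^{2}}{3} + 3 x + 4 \right)} + \frac{9 \sin{\left(\frac{5 x^{2}}{3} + 3 x + 4 \right)}}{2}; value = - \frac{\sin{\left(\frac{26}{3} \right)}}{2} + \frac{529 \sin{\left(\frac{263}{12} \right)}}{32}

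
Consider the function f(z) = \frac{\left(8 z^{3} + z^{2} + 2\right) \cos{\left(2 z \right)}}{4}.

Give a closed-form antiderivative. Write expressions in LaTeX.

An antiderivative is F(z) = z^{3} \sin{\left(2 z \right)} + \frac{z^{2} \sin{\left(2 z \right)}}{8} + \frac{3 z^{2} \cos{\left(2 z \right)}}{2} - \frac{3 z \sin{\left(2 z \right)}}{2} + \frac{z \cos{\left(2 z \right)}}{8} + \frac{3 \sin{\left(2 z \right)}}{16} - \frac{3 \cos{\left(2 z \right)}}{4}.

Whatever form F(z) takes, F'(z) = f(z) is non-negotiable.
Check: d/dz[z^{3} \sin{\left(2 z \right)} + \frac{z^{2} \sin{\left(2 z \right)}}{8} + \frac{3 z^{2} \cos{\left(2 z \right)}}{2} - \frac{3 z \sin{\left(2 z \right)}}{2} + \frac{z \cos{\left(2 z \right)}}{8} + \frac{3 \sin{\left(2 z \right)}}{16} - \frac{3 \cos{\left(2 z \right)}}{4}] = 2 z^{3} \cos{\left(2 z \right)} + \frac{z^{2} \cos{\left(2 z \right)}}{4} + \frac{\cos{\left(2 z \right)}}{2}, which equals f(z).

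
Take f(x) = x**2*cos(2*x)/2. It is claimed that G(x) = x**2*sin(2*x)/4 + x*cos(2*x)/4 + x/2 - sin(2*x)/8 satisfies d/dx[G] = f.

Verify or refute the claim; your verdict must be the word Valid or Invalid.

Invalid: d/dx[G] - f = 1/2, which is not 0.

d/dx[G] = x**2*cos(2*x)/2 + 1/2
d/dx[G] - f(x) = 1/2 != 0.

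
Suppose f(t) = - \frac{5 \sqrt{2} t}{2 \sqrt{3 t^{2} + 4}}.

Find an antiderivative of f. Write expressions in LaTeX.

An antiderivative is F(t) = - \frac{5 \sqrt{2} \sqrt{3 t^{2} + 4}}{6}.

f matches the chain-rule pattern g'(h)*h' with inner function h(t) = \frac{3 t^{2}}{2} + 2; substituting u = h(t) collapses the integral.
Check: d/dt[- \frac{5 \sqrt{2} \sqrt{3 t^{2} + 4}}{6}] = - \frac{5 \sqrt{2} t}{2 \sqrt{3 t^{2} + 4}} = f(t).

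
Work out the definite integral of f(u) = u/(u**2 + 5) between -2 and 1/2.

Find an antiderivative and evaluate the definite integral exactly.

Antiderivative: F(u) = log(u**2 + 5)/2; value = -log(9)/2 + log(21/4)/2

f matches the chain-rule pattern g'(h)*h' with inner function h(u) = u**2 + 5; substituting w = h(u) collapses the integral.
F(u) = log(u**2 + 5)/2 is an antiderivative of f.
Check: d/du[log(u**2 + 5)/2] = u/(u**2 + 5) = f(u).
F(1/2) = log(21/4)/2; F(-2) = log(9)/2.
Integral = F(1/2) - F(-2) = -log(9)/2 + log(21/4)/2.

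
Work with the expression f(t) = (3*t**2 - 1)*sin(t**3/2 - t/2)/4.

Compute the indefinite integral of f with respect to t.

F(t) = -cos(t**3/2 - t/2)/2 + C

The substitution u = t**3/2 - t/2 works: f is exactly (dF/du)*(du/dt) for that inner function.
Check: d/dt[-cos(t**3/2 - t/2)/2] = 3*t**2*sin(t**3/2 - t/2)/4 - sin(t**3/2 - t/2)/4, which equals f(t).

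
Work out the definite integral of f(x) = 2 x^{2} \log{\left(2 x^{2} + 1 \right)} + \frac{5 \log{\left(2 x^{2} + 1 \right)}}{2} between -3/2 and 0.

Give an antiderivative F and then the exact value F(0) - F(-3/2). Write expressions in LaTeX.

Antiderivative: F(x) = \frac{- 8 x^{3} + 3 x \left(4 x^{2} + 15\right) \log{\left(2 x^{2} + 1 \right)} - 78 x + 39 \sqrt{2} \operatorname{atan}{\left(\sqrt{2} x \right)}}{18}; value = -8 + \frac{13 \sqrt{2} \operatorname{atan}{\left(\frac{3 \sqrt{2}}{2} \right)}}{6} + 6 \log{\left(\frac{11}{2} \right)}

The integrand splits into summands that can be handled one at a time.
F(x) = \frac{- 8 x^{3} + 3 x \left(4 x^{2} + 15\right) \log{\left(2 x^{2} + 1 \right)} - 78 x + 39 \sqrt{2} \operatorname{atan}{\left(\sqrt{2} x \right)}}{18} is an antiderivative of f.
Check: d/dx[\frac{- 8 x^{3} + 3 x \left(4 x^{2} + 15\right) \log{\left(2 x^{2} + 1 \right)} - 78 x + 39 \sqrt{2} \operatorname{atan}{\left(\sqrt{2} x \right)}}{18}] = 2 x^{2} \log{\left(2 x^{2} + 1 \right)} + \frac{5 \log{\left(2 x^{2} + 1 \right)}}{2} = f(x).
F(0) = 0; F(-3/2) = - 6 \log{\left(\frac{11}{2} \right)} - \frac{13 \sqrt{2} \operatorname{atan}{\left(\frac{3 \sqrt{2}}{2} \right)}}{6} + 8.
Integral = F(0) - F(-3/2) = -8 + \frac{13 \sqrt{2} \operatorname{atan}{\left(\frac{3 \sqrt{2}}{2} \right)}}{6} + 6 \log{\left(\frac{11}{2} \right)}.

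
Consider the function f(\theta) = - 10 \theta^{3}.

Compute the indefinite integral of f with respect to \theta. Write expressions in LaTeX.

F(\theta) = - \frac{5 \left(3 \theta^{4} - 2\right)}{6} + C

Whatever form F(\theta) takes, F'(\theta) = f(\theta) is non-negotiable.
Check: d/d\theta[- \frac{5 \left(3 \theta^{4} - 2\right)}{6}] = - 10 \theta^{3} = f(\theta).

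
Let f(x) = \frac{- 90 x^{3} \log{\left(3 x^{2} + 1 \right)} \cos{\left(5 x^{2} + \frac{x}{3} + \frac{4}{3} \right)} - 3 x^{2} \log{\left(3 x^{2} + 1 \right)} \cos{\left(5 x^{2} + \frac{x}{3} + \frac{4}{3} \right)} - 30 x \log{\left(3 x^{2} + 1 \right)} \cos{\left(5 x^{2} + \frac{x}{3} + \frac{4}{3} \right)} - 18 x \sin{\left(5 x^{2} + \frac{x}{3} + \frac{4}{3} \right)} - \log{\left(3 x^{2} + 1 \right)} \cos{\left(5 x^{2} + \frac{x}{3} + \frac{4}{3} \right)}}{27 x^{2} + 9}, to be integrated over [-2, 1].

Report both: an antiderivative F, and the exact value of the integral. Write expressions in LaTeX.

Antiderivative: F(x) = - \frac{\log{\left(3 x^{2} + 1 \right)} \sin{\left(5 x^{2} + \frac{x}{3} + \frac{4}{3} \right)}}{3}; value = - \frac{\log{\left(4 \right)} \sin{\left(\frac{20}{3} \right)}}{3} + \frac{\log{\left(13 \right)} \sin{\left(\frac{62}{3} \right)}}{3}

f has the shape u'v + uv' for u = - \frac{\log{\left(3 x^{2} + 1 \right)}}{3} and v = \sin{\left(5 x^{2} + \frac{x}{3} + \frac{4}{3} \right)} — it is the derivative of the product u*v.
F(x) = - \frac{\log{\left(3 x^{2} + 1 \right)} \sin{\left(5 x^{2} + \frac{x}{3} + \frac{4}{3} \right)}}{3} is an antiderivative of f.
Check: d/dx[- \frac{\log{\left(3 x^{2} + 1 \right)} \sin{\left(5 x^{2} + \frac{x}{3} + \frac{4}{3} \right)}}{3}] = \frac{- 90 x^{3} \log{\left(3 x^{2} + 1 \right)} \cos{\left(5 x^{2} + \frac{x}{3} + \frac{4}{3} \right)} - 3 x^{2} \log{\left(3 x^{2} + 1 \right)} \cos{\left(5 x^{2} + \frac{x}{3} + \frac{4}{3} \right)} - 30 x \log{\left(3 x^{2} + 1 \right)} \cos{\left(5 x^{2} + \frac{x}{3} + \frac{4}{3} \right)} - 18 x \sin{\left(5 x^{2} + \frac{x}{3} + \frac{4}{3} \right)} - \log{\left(3 x^{2} + 1 \right)} \cos{\left(5 x^{2} + \frac{x}{3} + \frac{4}{3} \right)}}{27 x^{2} + 9} = f(x).
F(1) = - \frac{\log{\left(4 \right)} \sin{\left(\frac{20}{3} \right)}}{3}; F(-2) = - \frac{\log{\left(13 \right)} \sin{\left(\frac{62}{3} \right)}}{3}.
Integral = F(1) - F(-2) = - \frac{\log{\left(4 \right)} \sin{\left(\frac{20}{3} \right)}}{3} + \frac{\log{\left(13 \right)} \sin{\left(\frac{62}{3} \right)}}{3}.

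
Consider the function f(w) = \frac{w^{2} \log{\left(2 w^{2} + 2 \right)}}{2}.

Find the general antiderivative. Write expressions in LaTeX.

For F(w) to be correct the identity F'(w) - f(w) = 0 must hold.
Check: d/dw[\frac{w^{3} \log{\left(w^{2} + 1 \right)}}{6} - \frac{w^{3}}{9} + \frac{w^{3} \log{\left(2 \right)}}{6} + \frac{w}{3} - \frac{\operatorname{atan}{\left(w \right)}}{3}] = \frac{w^{2} \log{\left(w^{2} + 1 \right)}}{2} + \frac{w^{2} \log{\left(2 \right)}}{2}, which equals f(w).

F(w) = \frac{w^{3} \log{\left(w^{2} + 1 \right)}}{6} - \frac{w^{3}}{9} + \frac{w^{3} \log{\left(2 \right)}}{6} + \frac{w}{3} - \frac{\operatorname{atan}{\left(w \right)}}{3} + C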